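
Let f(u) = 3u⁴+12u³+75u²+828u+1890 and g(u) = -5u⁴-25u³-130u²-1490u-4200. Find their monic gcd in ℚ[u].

u³+u²+22u+210

By polynomial division,
  3u⁴+12u³+75u²+828u+1890 = (-3/5)(-5u⁴-25u³-130u²-1490u-4200) + (-3u³-3u²-66u-630)
  -5u⁴-25u³-130u²-1490u-4200 = ((5/3)u+20/3)(-3u³-3u²-66u-630) + (0)
Last nonzero remainder: -3u³-3u²-66u-630. Dividing through by -3 gives the monic gcd u³+u²+22u+210.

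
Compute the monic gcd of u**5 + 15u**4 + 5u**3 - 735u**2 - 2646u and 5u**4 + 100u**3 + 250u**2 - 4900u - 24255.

u**3 + 9u**2 - 49u - 441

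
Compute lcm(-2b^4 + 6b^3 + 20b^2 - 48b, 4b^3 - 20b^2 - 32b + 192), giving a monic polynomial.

Euclidean algorithm in ℚ[b]:
  -2b^4 + 6b^3 + 20b^2 - 48b = (-(1/2)b - 1)(4b^3 - 20b^2 - 32b + 192) + (-16b^2 + 16b + 192)
  4b^3 - 20b^2 - 32b + 192 = (-(1/4)b + 1)(-16b^2 + 16b + 192) + (0)
Last nonzero remainder: -16b^2 + 16b + 192. Dividing through by -16 gives the monic gcd b^2 - b - 12.
Then lcm(f, g) = f·g / gcd(f, g); expanding and making the result monic gives the answer.

b^5 - 7b^4 + 2b^3 + 64b^2 - 96b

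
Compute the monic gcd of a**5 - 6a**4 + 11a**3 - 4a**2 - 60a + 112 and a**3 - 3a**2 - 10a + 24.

By polynomial division,
  a**5 - 6a**4 + 11a**3 - 4a**2 - 60a + 112 = (a**2 - 3a + 12)(a**3 - 3a**2 - 10a + 24) + (-22a**2 + 132a - 176)
  a**3 - 3a**2 - 10a + 24 = (-(1/22)a - 3/22)(-22a**2 + 132a - 176) + (0)
Last nonzero remainder: -22a**2 + 132a - 176. Dividing through by -22 gives the monic gcd a**2 - 6a + 8.

a**2 - 6a + 8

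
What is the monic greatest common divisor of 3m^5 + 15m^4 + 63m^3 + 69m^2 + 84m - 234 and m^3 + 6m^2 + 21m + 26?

Apply the Euclidean algorithm:
  3m^5 + 15m^4 + 63m^3 + 69m^2 + 84m - 234 = (3m^2 - 3m + 18)(m^3 + 6m^2 + 21m + 26) + (-54m^2 - 216m - 702)
  m^3 + 6m^2 + 21m + 26 = (-(1/54)m - 1/27)(-54m^2 - 216m - 702) + (0)
Last nonzero remainder: -54m^2 - 216m - 702. Dividing through by -54 gives the monic gcd m^2 + 4m + 13.

m^2 + 4m + 13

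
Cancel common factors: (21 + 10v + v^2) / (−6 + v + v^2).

(7 + v)/(−2 + v)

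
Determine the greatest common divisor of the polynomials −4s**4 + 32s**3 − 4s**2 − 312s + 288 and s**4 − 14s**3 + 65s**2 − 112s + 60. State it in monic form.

Euclidean algorithm in ℚ[s]:
  −4s**4 + 32s**3 − 4s**2 − 312s + 288 = (−4)(s**4 − 14s**3 + 65s**2 − 112s + 60) + (−24s**3 + 256s**2 − 760s + 528)
  s**4 − 14s**3 + 65s**2 − 112s + 60 = (−(1/24)s + 5/36)(−24s**3 + 256s**2 − 760s + 528) + (−(20/9)s**2 + (140/9)s − 40/3)
  −24s**3 + 256s**2 − 760s + 528 = ((54/5)s − 198/5)(−(20/9)s**2 + (140/9)s − 40/3) + (0)
Last nonzero remainder: −(20/9)s**2 + (140/9)s − 40/3. Dividing through by −20/9 gives the monic gcd s**2 − 7s + 6.

s**2 − 7s + 6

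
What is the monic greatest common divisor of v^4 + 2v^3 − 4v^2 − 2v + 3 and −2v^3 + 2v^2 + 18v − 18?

v^2 + 2v − 3

Apply the Euclidean algorithm:
  v^4 + 2v^3 − 4v^2 − 2v + 3 = (−(1/2)v − 3/2)(−2v^3 + 2v^2 + 18v − 18) + (8v^2 + 16v − 24)
  −2v^3 + 2v^2 + 18v − 18 = (−(1/4)v + 3/4)(8v^2 + 16v − 24) + (0)
Last nonzero remainder: 8v^2 + 16v − 24. Dividing through by 8 gives the monic gcd v^2 + 2v − 3.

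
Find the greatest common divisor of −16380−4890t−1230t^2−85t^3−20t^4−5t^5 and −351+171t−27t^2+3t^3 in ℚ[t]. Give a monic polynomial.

39−6t+t^2

Apply the Euclidean algorithm:
  −5t^5−20t^4−85t^3−1230t^2−4890t−16380 = (−(5/3)t^2−(65/3)t−385/3)(3t^3−27t^2+171t−351) + (−1575t^2+9450t−61425)
  3t^3−27t^2+171t−351 = (−(1/525)t+1/175)(−1575t^2+9450t−61425) + (0)
Last nonzero remainder: −1575t^2+9450t−61425. Dividing through by −1575 gives the monic gcd t^2−6t+39.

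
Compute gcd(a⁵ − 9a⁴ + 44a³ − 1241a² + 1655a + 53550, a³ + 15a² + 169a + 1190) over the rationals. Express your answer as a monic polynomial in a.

a² + 5a + 119

Euclidean algorithm in ℚ[a]:
  a⁵ − 9a⁴ + 44a³ − 1241a² + 1655a + 53550 = (a² − 24a + 235)(a³ + 15a² + 169a + 1190) + (−1900a² − 9500a − 226100)
  a³ + 15a² + 169a + 1190 = (−(1/1900)a − 1/190)(−1900a² − 9500a − 226100) + (0)
Last nonzero remainder: −1900a² − 9500a − 226100. Dividing through by −1900 gives the monic gcd a² + 5a + 119.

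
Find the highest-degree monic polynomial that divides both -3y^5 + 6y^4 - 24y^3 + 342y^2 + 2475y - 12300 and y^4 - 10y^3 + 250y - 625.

Repeated division with remainder:
  -3y^5 + 6y^4 - 24y^3 + 342y^2 + 2475y - 12300 = (-3y - 24)(y^4 - 10y^3 + 250y - 625) + (-264y^3 + 1092y^2 + 6600y - 27300)
  y^4 - 10y^3 + 250y - 625 = (-(1/264)y + 43/1936)(-264y^3 + 1092y^2 + 6600y - 27300) + ((361/484)y^2 - 9025/484)
  -264y^3 + 1092y^2 + 6600y - 27300 = (-(127776/361)y + 528528/361)((361/484)y^2 - 9025/484) + (0)
Last nonzero remainder: (361/484)y^2 - 9025/484. Dividing through by 361/484 gives the monic gcd y^2 - 25.

y^2 - 25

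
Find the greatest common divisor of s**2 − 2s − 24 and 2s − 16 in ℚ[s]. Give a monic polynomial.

1

By polynomial division,
  s**2 − 2s − 24 = ((1/2)s + 3)(2s − 16) + (24)
  2s − 16 = ((1/12)s − 2/3)(24) + (0)
The last nonzero remainder is the constant 24, so the polynomials are coprime and gcd = 1.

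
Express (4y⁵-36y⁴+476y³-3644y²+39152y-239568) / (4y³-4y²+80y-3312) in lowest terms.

Repeated division with remainder:
  4y⁵-36y⁴+476y³-3644y²+39152y-239568 = (y²-8y+91)(4y³-4y²+80y-3312) + (672y²+5376y+61824)
  4y³-4y²+80y-3312 = ((1/168)y-3/56)(672y²+5376y+61824) + (0)
Last nonzero remainder: 672y²+5376y+61824. Dividing through by 672 gives the monic gcd y²+8y+92.
Cancel y²+8y+92 from numerator and denominator to get the reduced form.

(y³-17y²+163y-651)/(y-9)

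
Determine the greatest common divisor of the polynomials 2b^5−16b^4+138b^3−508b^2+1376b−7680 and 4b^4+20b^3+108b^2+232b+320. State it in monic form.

Euclidean algorithm in ℚ[b]:
  2b^5−16b^4+138b^3−508b^2+1376b−7680 = ((1/2)b−13/2)(4b^4+20b^3+108b^2+232b+320) + (214b^3+78b^2+2724b−5600)
  4b^4+20b^3+108b^2+232b+320 = ((2/107)b+992/11449)(214b^3+78b^2+2724b−5600) + ((576180/11449)b^2+(1152360/11449)b+9218880/11449)
  214b^3+78b^2+2724b−5600 = ((1225043/288090)b−400715/57618)((576180/11449)b^2+(1152360/11449)b+9218880/11449) + (0)
Last nonzero remainder: (576180/11449)b^2+(1152360/11449)b+9218880/11449. Dividing through by 576180/11449 gives the monic gcd b^2+2b+16.

b^2+2b+16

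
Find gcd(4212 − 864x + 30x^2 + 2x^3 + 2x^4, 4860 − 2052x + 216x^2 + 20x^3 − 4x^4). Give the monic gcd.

27 − 9x + x^2

Euclidean algorithm in ℚ[x]:
  2x^4 + 2x^3 + 30x^2 − 864x + 4212 = (−1/2)(−4x^4 + 20x^3 + 216x^2 − 2052x + 4860) + (12x^3 + 138x^2 − 1890x + 6642)
  −4x^4 + 20x^3 + 216x^2 − 2052x + 4860 = (−(1/3)x + 11/2)(12x^3 + 138x^2 − 1890x + 6642) + (−1173x^2 + 10557x − 31671)
  12x^3 + 138x^2 − 1890x + 6642 = (−(4/391)x − 82/391)(−1173x^2 + 10557x − 31671) + (0)
Last nonzero remainder: −1173x^2 + 10557x − 31671. Dividing through by −1173 gives the monic gcd x^2 − 9x + 27.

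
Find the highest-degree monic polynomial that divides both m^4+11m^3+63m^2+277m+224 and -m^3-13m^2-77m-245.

m+7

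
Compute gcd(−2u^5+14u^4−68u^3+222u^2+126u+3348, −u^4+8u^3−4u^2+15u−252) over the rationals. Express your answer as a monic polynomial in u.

Repeated division with remainder:
  −2u^5+14u^4−68u^3+222u^2+126u+3348 = (2u+2)(−u^4+8u^3−4u^2+15u−252) + (−76u^3+200u^2+600u+3852)
  −u^4+8u^3−4u^2+15u−252 = ((1/76)u−51/722)(−76u^3+200u^2+600u+3852) + ((806/361)u^2+(2418/361)u+7254/361)
  −76u^3+200u^2+600u+3852 = (−(13718/403)u+77254/403)((806/361)u^2+(2418/361)u+7254/361) + (0)
Last nonzero remainder: (806/361)u^2+(2418/361)u+7254/361. Dividing through by 806/361 gives the monic gcd u^2+3u+9.

u^2+3u+9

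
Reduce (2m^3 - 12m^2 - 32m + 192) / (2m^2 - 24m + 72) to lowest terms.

By polynomial division,
  2m^3 - 12m^2 - 32m + 192 = (m + 6)(2m^2 - 24m + 72) + (40m - 240)
  2m^2 - 24m + 72 = ((1/20)m - 3/10)(40m - 240) + (0)
Last nonzero remainder: 40m - 240. Dividing through by 40 gives the monic gcd m - 6.
Cancel m - 6 from numerator and denominator to get the reduced form.

(m^2 - 16)/(m - 6)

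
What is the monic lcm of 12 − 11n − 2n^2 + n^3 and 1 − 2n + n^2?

−12 + 23n − 9n^2 − 3n^3 + n^4

Apply the Euclidean algorithm:
  n^3 − 2n^2 − 11n + 12 = (n)(n^2 − 2n + 1) + (−12n + 12)
  n^2 − 2n + 1 = (−(1/12)n + 1/12)(−12n + 12) + (0)
Last nonzero remainder: −12n + 12. Dividing through by −12 gives the monic gcd n − 1.
Then lcm(f, g) = f·g / gcd(f, g); expanding and making the result monic gives the answer.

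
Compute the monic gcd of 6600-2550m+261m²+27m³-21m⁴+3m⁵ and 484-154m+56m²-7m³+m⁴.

Apply the Euclidean algorithm:
  3m⁵-21m⁴+27m³+261m²-2550m+6600 = (3m)(m⁴-7m³+56m²-154m+484) + (-141m³+723m²-4002m+6600)
  m⁴-7m³+56m²-154m+484 = (-(1/141)m+88/6627)(-141m³+723m²-4002m+6600) + ((39798/2209)m²-(119394/2209)m+875556/2209)
  -141m³+723m²-4002m+6600 = (-(103823/13266)m+110450/6633)((39798/2209)m²-(119394/2209)m+875556/2209) + (0)
Last nonzero remainder: (39798/2209)m²-(119394/2209)m+875556/2209. Dividing through by 39798/2209 gives the monic gcd m²-3m+22.

22-3m+m²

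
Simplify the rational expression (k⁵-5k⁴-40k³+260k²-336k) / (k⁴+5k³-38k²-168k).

(k²-6k+8)/(k+4)

Apply the Euclidean algorithm:
  k⁵-5k⁴-40k³+260k²-336k = (k-10)(k⁴+5k³-38k²-168k) + (48k³+48k²-2016k)
  k⁴+5k³-38k²-168k = ((1/48)k+1/12)(48k³+48k²-2016k) + (0)
Last nonzero remainder: 48k³+48k²-2016k. Dividing through by 48 gives the monic gcd k³+k²-42k.
Cancel k³+k²-42k from numerator and denominator to get the reduced form.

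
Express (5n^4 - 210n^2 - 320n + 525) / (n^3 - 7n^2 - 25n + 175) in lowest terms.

(5n^2 + 10n - 15)/(n - 5)

Repeated division with remainder:
  5n^4 - 210n^2 - 320n + 525 = (5n + 35)(n^3 - 7n^2 - 25n + 175) + (160n^2 - 320n - 5600)
  n^3 - 7n^2 - 25n + 175 = ((1/160)n - 1/32)(160n^2 - 320n - 5600) + (0)
Last nonzero remainder: 160n^2 - 320n - 5600. Dividing through by 160 gives the monic gcd n^2 - 2n - 35.
Cancel n^2 - 2n - 35 from numerator and denominator to get the reduced form.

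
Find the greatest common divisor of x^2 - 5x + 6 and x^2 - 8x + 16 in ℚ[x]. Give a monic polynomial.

1

Apply the Euclidean algorithm:
  x^2 - 5x + 6 = (x^2 - 8x + 16) + (3x - 10)
  x^2 - 8x + 16 = ((1/3)x - 14/9)(3x - 10) + (4/9)
  3x - 10 = ((27/4)x - 45/2)(4/9) + (0)
The last nonzero remainder is the constant 4/9, so the polynomials are coprime and gcd = 1.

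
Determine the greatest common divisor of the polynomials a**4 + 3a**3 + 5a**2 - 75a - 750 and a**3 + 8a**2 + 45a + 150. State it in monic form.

a**3 + 8a**2 + 45a + 150

Repeated division with remainder:
  a**4 + 3a**3 + 5a**2 - 75a - 750 = (a - 5)(a**3 + 8a**2 + 45a + 150) + (0)
The last nonzero remainder a**3 + 8a**2 + 45a + 150 is already monic.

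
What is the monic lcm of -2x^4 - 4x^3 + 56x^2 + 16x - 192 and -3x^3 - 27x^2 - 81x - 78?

x^6 + 9x^5 - x^4 - 178x^3 - 324x^2 + 568x + 1248

Repeated division with remainder:
  -2x^4 - 4x^3 + 56x^2 + 16x - 192 = ((2/3)x - 14/3)(-3x^3 - 27x^2 - 81x - 78) + (-16x^2 - 310x - 556)
  -3x^3 - 27x^2 - 81x - 78 = ((3/16)x - 249/128)(-16x^2 - 310x - 556) + (-(37107/64)x - 37107/32)
  -16x^2 - 310x - 556 = ((1024/37107)x + 17792/37107)(-(37107/64)x - 37107/32) + (0)
Last nonzero remainder: -(37107/64)x - 37107/32. Dividing through by -37107/64 gives the monic gcd x + 2.
Then lcm(f, g) = f·g / gcd(f, g); expanding and making the result monic gives the answer.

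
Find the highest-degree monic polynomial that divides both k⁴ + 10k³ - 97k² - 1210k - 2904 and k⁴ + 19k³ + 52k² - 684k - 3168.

k² + 17k + 66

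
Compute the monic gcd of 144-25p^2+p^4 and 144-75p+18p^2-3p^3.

-3+p

By polynomial division,
  p^4-25p^2+144 = (-(1/3)p-2)(-3p^3+18p^2-75p+144) + (-14p^2-102p+432)
  -3p^3+18p^2-75p+144 = ((3/14)p-279/98)(-14p^2-102p+432) + (-(22440/49)p+67320/49)
  -14p^2-102p+432 = ((343/11220)p+294/935)(-(22440/49)p+67320/49) + (0)
Last nonzero remainder: -(22440/49)p+67320/49. Dividing through by -22440/49 gives the monic gcd p-3.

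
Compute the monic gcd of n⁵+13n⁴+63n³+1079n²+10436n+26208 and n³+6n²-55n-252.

n²+13n+36

By polynomial division,
  n⁵+13n⁴+63n³+1079n²+10436n+26208 = (n²+7n+76)(n³+6n²-55n-252) + (1260n²+16380n+45360)
  n³+6n²-55n-252 = ((1/1260)n-1/180)(1260n²+16380n+45360) + (0)
Last nonzero remainder: 1260n²+16380n+45360. Dividing through by 1260 gives the monic gcd n²+13n+36.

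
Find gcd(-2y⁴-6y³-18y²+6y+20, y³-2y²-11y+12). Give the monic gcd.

Euclidean algorithm in ℚ[y]:
  -2y⁴-6y³-18y²+6y+20 = (-2y-10)(y³-2y²-11y+12) + (-60y²-80y+140)
  y³-2y²-11y+12 = (-(1/60)y+1/18)(-60y²-80y+140) + (-(38/9)y+38/9)
  -60y²-80y+140 = ((270/19)y+630/19)(-(38/9)y+38/9) + (0)
Last nonzero remainder: -(38/9)y+38/9. Dividing through by -38/9 gives the monic gcd y-1.

y-1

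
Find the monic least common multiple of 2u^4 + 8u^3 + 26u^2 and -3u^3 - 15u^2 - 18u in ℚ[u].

Apply the Euclidean algorithm:
  2u^4 + 8u^3 + 26u^2 = (-(2/3)u + 2/3)(-3u^3 - 15u^2 - 18u) + (24u^2 + 12u)
  -3u^3 - 15u^2 - 18u = (-(1/8)u - 9/16)(24u^2 + 12u) + (-(45/4)u)
  24u^2 + 12u = (-(32/15)u - 16/15)(-(45/4)u) + (0)
Last nonzero remainder: -(45/4)u. Dividing through by -45/4 gives the monic gcd u.
Then lcm(f, g) = f·g / gcd(f, g); expanding and making the result monic gives the answer.

u^6 + 9u^5 + 39u^4 + 89u^3 + 78u^2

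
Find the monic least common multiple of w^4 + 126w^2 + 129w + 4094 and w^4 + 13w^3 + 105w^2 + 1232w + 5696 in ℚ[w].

w^6 + 16w^5 + 190w^4 + 2145w^3 + 14222w^2 + 73760w + 262016

By polynomial division,
  w^4 + 126w^2 + 129w + 4094 = (w^4 + 13w^3 + 105w^2 + 1232w + 5696) + (−13w^3 + 21w^2 − 1103w − 1602)
  w^4 + 13w^3 + 105w^2 + 1232w + 5696 = (−(1/13)w − 190/169)(−13w^3 + 21w^2 − 1103w − 1602) + ((7396/169)w^2 − (22188/169)w + 658244/169)
  −13w^3 + 21w^2 − 1103w − 1602 = (−(2197/7396)w − 1521/3698)((7396/169)w^2 − (22188/169)w + 658244/169) + (0)
Last nonzero remainder: (7396/169)w^2 − (22188/169)w + 658244/169. Dividing through by 7396/169 gives the monic gcd w^2 − 3w + 89.
Then lcm(f, g) = f·g / gcd(f, g); expanding and making the result monic gives the answer.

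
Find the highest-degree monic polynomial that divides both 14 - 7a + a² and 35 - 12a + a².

1

Apply the Euclidean algorithm:
  a² - 7a + 14 = (a² - 12a + 35) + (5a - 21)
  a² - 12a + 35 = ((1/5)a - 39/25)(5a - 21) + (56/25)
  5a - 21 = ((125/56)a - 75/8)(56/25) + (0)
The last nonzero remainder is the constant 56/25, so the polynomials are coprime and gcd = 1.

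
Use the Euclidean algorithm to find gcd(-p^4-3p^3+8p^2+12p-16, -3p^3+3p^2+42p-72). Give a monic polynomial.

p^2+2p-8

Apply the Euclidean algorithm:
  -p^4-3p^3+8p^2+12p-16 = ((1/3)p+4/3)(-3p^3+3p^2+42p-72) + (-10p^2-20p+80)
  -3p^3+3p^2+42p-72 = ((3/10)p-9/10)(-10p^2-20p+80) + (0)
Last nonzero remainder: -10p^2-20p+80. Dividing through by -10 gives the monic gcd p^2+2p-8.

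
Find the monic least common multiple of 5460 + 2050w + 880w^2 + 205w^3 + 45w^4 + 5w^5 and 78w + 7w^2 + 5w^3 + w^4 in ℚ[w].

Repeated division with remainder:
  5w^5 + 45w^4 + 205w^3 + 880w^2 + 2050w + 5460 = (5w + 20)(w^4 + 5w^3 + 7w^2 + 78w) + (70w^3 + 350w^2 + 490w + 5460)
  w^4 + 5w^3 + 7w^2 + 78w = ((1/70)w)(70w^3 + 350w^2 + 490w + 5460) + (0)
Last nonzero remainder: 70w^3 + 350w^2 + 490w + 5460. Dividing through by 70 gives the monic gcd w^3 + 5w^2 + 7w + 78.
Then lcm(f, g) = f·g / gcd(f, g); expanding and making the result monic gives the answer.

1092w + 410w^2 + 176w^3 + 41w^4 + 9w^5 + w^6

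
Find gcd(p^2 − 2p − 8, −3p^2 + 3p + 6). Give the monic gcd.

1

Repeated division with remainder:
  p^2 − 2p − 8 = (−1/3)(−3p^2 + 3p + 6) + (−p − 6)
  −3p^2 + 3p + 6 = (3p − 21)(−p − 6) + (−120)
  −p − 6 = ((1/120)p + 1/20)(−120) + (0)
The last nonzero remainder is the constant −120, so the polynomials are coprime and gcd = 1.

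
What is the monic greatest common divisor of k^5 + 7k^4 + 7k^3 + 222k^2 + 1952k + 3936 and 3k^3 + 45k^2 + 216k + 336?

k^2 + 8k + 16

Apply the Euclidean algorithm:
  k^5 + 7k^4 + 7k^3 + 222k^2 + 1952k + 3936 = ((1/3)k^2 - (8/3)k + 55/3)(3k^3 + 45k^2 + 216k + 336) + (-139k^2 - 1112k - 2224)
  3k^3 + 45k^2 + 216k + 336 = (-(3/139)k - 21/139)(-139k^2 - 1112k - 2224) + (0)
Last nonzero remainder: -139k^2 - 1112k - 2224. Dividing through by -139 gives the monic gcd k^2 + 8k + 16.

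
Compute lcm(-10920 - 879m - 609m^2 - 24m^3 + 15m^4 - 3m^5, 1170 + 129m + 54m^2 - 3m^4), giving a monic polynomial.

-21840 + 1882m - 925m^2 + 155m^3 + 38m^4 - 11m^5 + m^6

Apply the Euclidean algorithm:
  -3m^5 + 15m^4 - 24m^3 - 609m^2 - 879m - 10920 = (m - 5)(-3m^4 + 54m^2 + 129m + 1170) + (-78m^3 - 468m^2 - 1404m - 5070)
  -3m^4 + 54m^2 + 129m + 1170 = ((1/26)m - 3/13)(-78m^3 - 468m^2 - 1404m - 5070) + (0)
Last nonzero remainder: -78m^3 - 468m^2 - 1404m - 5070. Dividing through by -78 gives the monic gcd m^3 + 6m^2 + 18m + 65.
Then lcm(f, g) = f·g / gcd(f, g); expanding and making the result monic gives the answer.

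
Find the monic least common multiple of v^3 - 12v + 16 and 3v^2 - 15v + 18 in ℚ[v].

v^4 - 3v^3 - 12v^2 + 52v - 48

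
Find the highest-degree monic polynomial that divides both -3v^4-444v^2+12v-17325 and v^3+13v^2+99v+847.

Repeated division with remainder:
  -3v^4-444v^2+12v-17325 = (-3v+39)(v^3+13v^2+99v+847) + (-654v^2-1308v-50358)
  v^3+13v^2+99v+847 = (-(1/654)v-11/654)(-654v^2-1308v-50358) + (0)
Last nonzero remainder: -654v^2-1308v-50358. Dividing through by -654 gives the monic gcd v^2+2v+77.

v^2+2v+77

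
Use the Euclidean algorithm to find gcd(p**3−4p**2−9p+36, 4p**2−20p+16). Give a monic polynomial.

Euclidean algorithm in ℚ[p]:
  p**3−4p**2−9p+36 = ((1/4)p+1/4)(4p**2−20p+16) + (−8p+32)
  4p**2−20p+16 = (−(1/2)p+1/2)(−8p+32) + (0)
Last nonzero remainder: −8p+32. Dividing through by −8 gives the monic gcd p−4.

p−4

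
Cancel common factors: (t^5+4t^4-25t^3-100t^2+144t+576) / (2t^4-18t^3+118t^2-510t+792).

Apply the Euclidean algorithm:
  t^5+4t^4-25t^3-100t^2+144t+576 = ((1/2)t+13/2)(2t^4-18t^3+118t^2-510t+792) + (33t^3-612t^2+3063t-4572)
  2t^4-18t^3+118t^2-510t+792 = ((2/33)t+70/121)(33t^3-612t^2+3063t-4572) + ((34656/121)t^2-(242592/121)t+415872/121)
  33t^3-612t^2+3063t-4572 = ((1331/11552)t-15367/11552)((34656/121)t^2-(242592/121)t+415872/121) + (0)
Last nonzero remainder: (34656/121)t^2-(242592/121)t+415872/121. Dividing through by 34656/121 gives the monic gcd t^2-7t+12.
Cancel t^2-7t+12 from numerator and denominator to get the reduced form.

(t^3+11t^2+40t+48)/(2t^2-4t+66)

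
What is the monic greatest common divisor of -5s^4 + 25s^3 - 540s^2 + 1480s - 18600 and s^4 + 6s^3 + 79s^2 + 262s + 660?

s^2 + 2s + 60

Euclidean algorithm in ℚ[s]:
  -5s^4 + 25s^3 - 540s^2 + 1480s - 18600 = (-5)(s^4 + 6s^3 + 79s^2 + 262s + 660) + (55s^3 - 145s^2 + 2790s - 15300)
  s^4 + 6s^3 + 79s^2 + 262s + 660 = ((1/55)s + 19/121)(55s^3 - 145s^2 + 2790s - 15300) + ((6176/121)s^2 + (12352/121)s + 370560/121)
  55s^3 - 145s^2 + 2790s - 15300 = ((6655/6176)s - 30855/6176)((6176/121)s^2 + (12352/121)s + 370560/121) + (0)
Last nonzero remainder: (6176/121)s^2 + (12352/121)s + 370560/121. Dividing through by 6176/121 gives the monic gcd s^2 + 2s + 60.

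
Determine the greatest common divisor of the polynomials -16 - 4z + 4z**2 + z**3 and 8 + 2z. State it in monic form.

4 + z

Repeated division with remainder:
  z**3 + 4z**2 - 4z - 16 = ((1/2)z**2 - 2)(2z + 8) + (0)
Last nonzero remainder: 2z + 8. Dividing through by 2 gives the monic gcd z + 4.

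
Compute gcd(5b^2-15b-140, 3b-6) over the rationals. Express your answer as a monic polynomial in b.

1

Apply the Euclidean algorithm:
  5b^2-15b-140 = ((5/3)b-5/3)(3b-6) + (-150)
  3b-6 = (-(1/50)b+1/25)(-150) + (0)
The last nonzero remainder is the constant -150, so the polynomials are coprime and gcd = 1.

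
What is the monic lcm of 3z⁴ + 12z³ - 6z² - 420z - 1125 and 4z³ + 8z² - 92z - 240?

z⁵ + 8z⁴ + 14z³ - 148z² - 935z - 1500

Repeated division with remainder:
  3z⁴ + 12z³ - 6z² - 420z - 1125 = ((3/4)z + 3/2)(4z³ + 8z² - 92z - 240) + (51z² - 102z - 765)
  4z³ + 8z² - 92z - 240 = ((4/51)z + 16/51)(51z² - 102z - 765) + (0)
Last nonzero remainder: 51z² - 102z - 765. Dividing through by 51 gives the monic gcd z² - 2z - 15.
Then lcm(f, g) = f·g / gcd(f, g); expanding and making the result monic gives the answer.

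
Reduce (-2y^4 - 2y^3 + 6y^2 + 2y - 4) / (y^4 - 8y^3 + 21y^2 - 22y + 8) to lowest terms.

Euclidean algorithm in ℚ[y]:
  -2y^4 - 2y^3 + 6y^2 + 2y - 4 = (-2)(y^4 - 8y^3 + 21y^2 - 22y + 8) + (-18y^3 + 48y^2 - 42y + 12)
  y^4 - 8y^3 + 21y^2 - 22y + 8 = (-(1/18)y + 8/27)(-18y^3 + 48y^2 - 42y + 12) + ((40/9)y^2 - (80/9)y + 40/9)
  -18y^3 + 48y^2 - 42y + 12 = (-(81/20)y + 27/10)((40/9)y^2 - (80/9)y + 40/9) + (0)
Last nonzero remainder: (40/9)y^2 - (80/9)y + 40/9. Dividing through by 40/9 gives the monic gcd y^2 - 2y + 1.
Cancel y^2 - 2y + 1 from numerator and denominator to get the reduced form.

(-2y^2 - 6y - 4)/(y^2 - 6y + 8)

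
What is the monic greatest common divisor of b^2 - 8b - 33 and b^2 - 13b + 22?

b - 11

Repeated division with remainder:
  b^2 - 8b - 33 = (b^2 - 13b + 22) + (5b - 55)
  b^2 - 13b + 22 = ((1/5)b - 2/5)(5b - 55) + (0)
Last nonzero remainder: 5b - 55. Dividing through by 5 gives the monic gcd b - 11.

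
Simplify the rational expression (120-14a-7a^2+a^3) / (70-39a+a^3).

(-24-2a+a^2)/(-14+5a+a^2)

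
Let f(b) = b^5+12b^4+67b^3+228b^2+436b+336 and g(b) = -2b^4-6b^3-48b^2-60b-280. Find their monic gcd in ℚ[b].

b^2+3b+14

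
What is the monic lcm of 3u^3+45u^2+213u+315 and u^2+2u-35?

u^4+10u^3-4u^2-250u-525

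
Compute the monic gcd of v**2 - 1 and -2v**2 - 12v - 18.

Euclidean algorithm in ℚ[v]:
  v**2 - 1 = (-1/2)(-2v**2 - 12v - 18) + (-6v - 10)
  -2v**2 - 12v - 18 = ((1/3)v + 13/9)(-6v - 10) + (-32/9)
  -6v - 10 = ((27/16)v + 45/16)(-32/9) + (0)
The last nonzero remainder is the constant -32/9, so the polynomials are coprime and gcd = 1.

1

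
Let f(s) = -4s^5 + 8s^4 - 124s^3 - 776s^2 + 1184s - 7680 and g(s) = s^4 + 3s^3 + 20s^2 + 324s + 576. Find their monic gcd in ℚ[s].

s^2 - 5s + 48

By polynomial division,
  -4s^5 + 8s^4 - 124s^3 - 776s^2 + 1184s - 7680 = (-4s + 20)(s^4 + 3s^3 + 20s^2 + 324s + 576) + (-104s^3 + 120s^2 - 2992s - 19200)
  s^4 + 3s^3 + 20s^2 + 324s + 576 = (-(1/104)s - 27/676)(-104s^3 + 120s^2 - 2992s - 19200) + (-(672/169)s^2 + (3360/169)s - 32256/169)
  -104s^3 + 120s^2 - 2992s - 19200 = ((2197/84)s + 4225/42)(-(672/169)s^2 + (3360/169)s - 32256/169) + (0)
Last nonzero remainder: -(672/169)s^2 + (3360/169)s - 32256/169. Dividing through by -672/169 gives the monic gcd s^2 - 5s + 48.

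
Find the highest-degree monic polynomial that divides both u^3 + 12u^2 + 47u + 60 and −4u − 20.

u + 5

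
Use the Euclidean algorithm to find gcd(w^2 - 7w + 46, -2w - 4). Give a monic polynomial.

Euclidean algorithm in ℚ[w]:
  w^2 - 7w + 46 = (-(1/2)w + 9/2)(-2w - 4) + (64)
  -2w - 4 = (-(1/32)w - 1/16)(64) + (0)
The last nonzero remainder is the constant 64, so the polynomials are coprime and gcd = 1.

1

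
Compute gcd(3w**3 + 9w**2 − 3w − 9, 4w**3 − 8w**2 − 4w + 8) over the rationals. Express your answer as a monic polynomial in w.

Apply the Euclidean algorithm:
  3w**3 + 9w**2 − 3w − 9 = (3/4)(4w**3 − 8w**2 − 4w + 8) + (15w**2 − 15)
  4w**3 − 8w**2 − 4w + 8 = ((4/15)w − 8/15)(15w**2 − 15) + (0)
Last nonzero remainder: 15w**2 − 15. Dividing through by 15 gives the monic gcd w**2 − 1.

w**2 − 1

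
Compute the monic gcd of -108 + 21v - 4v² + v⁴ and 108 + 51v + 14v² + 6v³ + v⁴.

36 + 5v + 3v² + v³

Apply the Euclidean algorithm:
  v⁴ - 4v² + 21v - 108 = (v⁴ + 6v³ + 14v² + 51v + 108) + (-6v³ - 18v² - 30v - 216)
  v⁴ + 6v³ + 14v² + 51v + 108 = (-(1/6)v - 1/2)(-6v³ - 18v² - 30v - 216) + (0)
Last nonzero remainder: -6v³ - 18v² - 30v - 216. Dividing through by -6 gives the monic gcd v³ + 3v² + 5v + 36.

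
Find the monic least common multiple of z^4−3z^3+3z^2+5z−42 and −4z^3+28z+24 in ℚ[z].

z^5−2z^4+8z^2−37z−42

Repeated division with remainder:
  z^4−3z^3+3z^2+5z−42 = (−(1/4)z+3/4)(−4z^3+28z+24) + (10z^2−10z−60)
  −4z^3+28z+24 = (−(2/5)z−2/5)(10z^2−10z−60) + (0)
Last nonzero remainder: 10z^2−10z−60. Dividing through by 10 gives the monic gcd z^2−z−6.
Then lcm(f, g) = f·g / gcd(f, g); expanding and making the result monic gives the answer.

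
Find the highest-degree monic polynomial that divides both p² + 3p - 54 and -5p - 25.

1

Euclidean algorithm in ℚ[p]:
  p² + 3p - 54 = (-(1/5)p + 2/5)(-5p - 25) + (-44)
  -5p - 25 = ((5/44)p + 25/44)(-44) + (0)
The last nonzero remainder is the constant -44, so the polynomials are coprime and gcd = 1.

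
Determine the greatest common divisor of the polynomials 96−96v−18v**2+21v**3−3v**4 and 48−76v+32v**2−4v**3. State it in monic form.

4−5v+v**2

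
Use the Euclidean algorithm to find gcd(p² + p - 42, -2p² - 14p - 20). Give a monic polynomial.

1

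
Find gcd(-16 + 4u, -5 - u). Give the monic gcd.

Repeated division with remainder:
  4u - 16 = (-4)(-u - 5) + (-36)
  -u - 5 = ((1/36)u + 5/36)(-36) + (0)
The last nonzero remainder is the constant -36, so the polynomials are coprime and gcd = 1.

1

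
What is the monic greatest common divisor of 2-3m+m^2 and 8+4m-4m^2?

Apply the Euclidean algorithm:
  m^2-3m+2 = (-1/4)(-4m^2+4m+8) + (-2m+4)
  -4m^2+4m+8 = (2m+2)(-2m+4) + (0)
Last nonzero remainder: -2m+4. Dividing through by -2 gives the monic gcd m-2.

-2+m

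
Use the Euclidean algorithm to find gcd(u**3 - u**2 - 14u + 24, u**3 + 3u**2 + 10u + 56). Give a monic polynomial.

Euclidean algorithm in ℚ[u]:
  u**3 - u**2 - 14u + 24 = (u**3 + 3u**2 + 10u + 56) + (-4u**2 - 24u - 32)
  u**3 + 3u**2 + 10u + 56 = (-(1/4)u + 3/4)(-4u**2 - 24u - 32) + (20u + 80)
  -4u**2 - 24u - 32 = (-(1/5)u - 2/5)(20u + 80) + (0)
Last nonzero remainder: 20u + 80. Dividing through by 20 gives the monic gcd u + 4.

u + 4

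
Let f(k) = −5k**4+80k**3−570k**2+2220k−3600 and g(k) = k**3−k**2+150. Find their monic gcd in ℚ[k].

Euclidean algorithm in ℚ[k]:
  −5k**4+80k**3−570k**2+2220k−3600 = (−5k+75)(k**3−k**2+150) + (−495k**2+2970k−14850)
  k**3−k**2+150 = (−(1/495)k−1/99)(−495k**2+2970k−14850) + (0)
Last nonzero remainder: −495k**2+2970k−14850. Dividing through by −495 gives the monic gcd k**2−6k+30.

k**2−6k+30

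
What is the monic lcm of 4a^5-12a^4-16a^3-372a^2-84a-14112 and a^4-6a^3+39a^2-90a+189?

By polynomial division,
  4a^5-12a^4-16a^3-372a^2-84a-14112 = (4a+12)(a^4-6a^3+39a^2-90a+189) + (-100a^3-480a^2+240a-16380)
  a^4-6a^3+39a^2-90a+189 = (-(1/100)a+27/250)(-100a^3-480a^2+240a-16380) + ((2331/25)a^2-(6993/25)a+48951/25)
  -100a^3-480a^2+240a-16380 = (-(2500/2331)a-6500/777)((2331/25)a^2-(6993/25)a+48951/25) + (0)
Last nonzero remainder: (2331/25)a^2-(6993/25)a+48951/25. Dividing through by 2331/25 gives the monic gcd a^2-3a+21.
Then lcm(f, g) = f·g / gcd(f, g); expanding and making the result monic gives the answer.

a^7-6a^6+14a^5-108a^4+222a^3-4302a^2+10395a-31752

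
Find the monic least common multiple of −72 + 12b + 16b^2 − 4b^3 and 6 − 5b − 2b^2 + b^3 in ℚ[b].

Euclidean algorithm in ℚ[b]:
  −4b^3 + 16b^2 + 12b − 72 = (−4)(b^3 − 2b^2 − 5b + 6) + (8b^2 − 8b − 48)
  b^3 − 2b^2 − 5b + 6 = ((1/8)b − 1/8)(8b^2 − 8b − 48) + (0)
Last nonzero remainder: 8b^2 − 8b − 48. Dividing through by 8 gives the monic gcd b^2 − b − 6.
Then lcm(f, g) = f·g / gcd(f, g); expanding and making the result monic gives the answer.

−18 + 21b + b^2 − 5b^3 + b^4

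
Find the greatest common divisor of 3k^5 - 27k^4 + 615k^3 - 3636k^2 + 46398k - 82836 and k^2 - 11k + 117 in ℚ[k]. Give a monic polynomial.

k^2 - 11k + 117

By polynomial division,
  3k^5 - 27k^4 + 615k^3 - 3636k^2 + 46398k - 82836 = (3k^3 + 6k^2 + 330k - 708)(k^2 - 11k + 117) + (0)
The last nonzero remainder k^2 - 11k + 117 is already monic.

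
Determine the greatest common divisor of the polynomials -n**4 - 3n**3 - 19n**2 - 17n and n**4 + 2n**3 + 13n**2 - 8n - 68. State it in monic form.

n**2 + 2n + 17

Repeated division with remainder:
  -n**4 - 3n**3 - 19n**2 - 17n = (-1)(n**4 + 2n**3 + 13n**2 - 8n - 68) + (-n**3 - 6n**2 - 25n - 68)
  n**4 + 2n**3 + 13n**2 - 8n - 68 = (-n + 4)(-n**3 - 6n**2 - 25n - 68) + (12n**2 + 24n + 204)
  -n**3 - 6n**2 - 25n - 68 = (-(1/12)n - 1/3)(12n**2 + 24n + 204) + (0)
Last nonzero remainder: 12n**2 + 24n + 204. Dividing through by 12 gives the monic gcd n**2 + 2n + 17.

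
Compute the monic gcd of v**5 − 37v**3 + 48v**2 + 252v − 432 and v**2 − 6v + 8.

By polynomial division,
  v**5 − 37v**3 + 48v**2 + 252v − 432 = (v**3 + 6v**2 − 9v − 54)(v**2 − 6v + 8) + (0)
The last nonzero remainder v**2 − 6v + 8 is already monic.

v**2 − 6v + 8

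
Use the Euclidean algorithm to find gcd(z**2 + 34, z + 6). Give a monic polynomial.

By polynomial division,
  z**2 + 34 = (z - 6)(z + 6) + (70)
  z + 6 = ((1/70)z + 3/35)(70) + (0)
The last nonzero remainder is the constant 70, so the polynomials are coprime and gcd = 1.

1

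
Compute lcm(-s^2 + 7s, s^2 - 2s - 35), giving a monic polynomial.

Apply the Euclidean algorithm:
  -s^2 + 7s = (-1)(s^2 - 2s - 35) + (5s - 35)
  s^2 - 2s - 35 = ((1/5)s + 1)(5s - 35) + (0)
Last nonzero remainder: 5s - 35. Dividing through by 5 gives the monic gcd s - 7.
Then lcm(f, g) = f·g / gcd(f, g); expanding and making the result monic gives the answer.

s^3 - 2s^2 - 35s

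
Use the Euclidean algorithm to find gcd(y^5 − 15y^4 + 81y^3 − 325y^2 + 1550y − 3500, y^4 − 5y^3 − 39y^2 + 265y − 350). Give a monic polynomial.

By polynomial division,
  y^5 − 15y^4 + 81y^3 − 325y^2 + 1550y − 3500 = (y − 10)(y^4 − 5y^3 − 39y^2 + 265y − 350) + (70y^3 − 980y^2 + 4550y − 7000)
  y^4 − 5y^3 − 39y^2 + 265y − 350 = ((1/70)y + 9/70)(70y^3 − 980y^2 + 4550y − 7000) + (22y^2 − 220y + 550)
  70y^3 − 980y^2 + 4550y − 7000 = ((35/11)y − 140/11)(22y^2 − 220y + 550) + (0)
Last nonzero remainder: 22y^2 − 220y + 550. Dividing through by 22 gives the monic gcd y^2 − 10y + 25.

y^2 − 10y + 25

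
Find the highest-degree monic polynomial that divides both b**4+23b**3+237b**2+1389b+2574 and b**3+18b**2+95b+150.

Repeated division with remainder:
  b**4+23b**3+237b**2+1389b+2574 = (b+5)(b**3+18b**2+95b+150) + (52b**2+764b+1824)
  b**3+18b**2+95b+150 = ((1/52)b+43/676)(52b**2+764b+1824) + ((1914/169)b+5742/169)
  52b**2+764b+1824 = ((4394/957)b+51376/957)((1914/169)b+5742/169) + (0)
Last nonzero remainder: (1914/169)b+5742/169. Dividing through by 1914/169 gives the monic gcd b+3.

b+3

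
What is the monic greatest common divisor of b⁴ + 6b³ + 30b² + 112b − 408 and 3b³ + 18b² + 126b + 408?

Repeated division with remainder:
  b⁴ + 6b³ + 30b² + 112b − 408 = ((1/3)b)(3b³ + 18b² + 126b + 408) + (−12b² − 24b − 408)
  3b³ + 18b² + 126b + 408 = (−(1/4)b − 1)(−12b² − 24b − 408) + (0)
Last nonzero remainder: −12b² − 24b − 408. Dividing through by −12 gives the monic gcd b² + 2b + 34.

b² + 2b + 34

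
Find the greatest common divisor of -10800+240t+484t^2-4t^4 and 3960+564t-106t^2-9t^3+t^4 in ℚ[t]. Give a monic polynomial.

Repeated division with remainder:
  -4t^4+484t^2+240t-10800 = (-4)(t^4-9t^3-106t^2+564t+3960) + (-36t^3+60t^2+2496t+5040)
  t^4-9t^3-106t^2+564t+3960 = (-(1/36)t+11/54)(-36t^3+60t^2+2496t+5040) + (-(440/9)t^2+(1760/9)t+8800/3)
  -36t^3+60t^2+2496t+5040 = ((81/110)t+189/110)(-(440/9)t^2+(1760/9)t+8800/3) + (0)
Last nonzero remainder: -(440/9)t^2+(1760/9)t+8800/3. Dividing through by -440/9 gives the monic gcd t^2-4t-60.

-60-4t+t^2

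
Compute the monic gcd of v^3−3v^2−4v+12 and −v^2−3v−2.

By polynomial division,
  v^3−3v^2−4v+12 = (−v+6)(−v^2−3v−2) + (12v+24)
  −v^2−3v−2 = (−(1/12)v−1/12)(12v+24) + (0)
Last nonzero remainder: 12v+24. Dividing through by 12 gives the monic gcd v+2.

v+2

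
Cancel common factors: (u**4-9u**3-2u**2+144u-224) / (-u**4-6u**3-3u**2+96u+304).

(-u**2+9u-14)/(u**2+6u+19)

Repeated division with remainder:
  u**4-9u**3-2u**2+144u-224 = (-1)(-u**4-6u**3-3u**2+96u+304) + (-15u**3-5u**2+240u+80)
  -u**4-6u**3-3u**2+96u+304 = ((1/15)u+17/45)(-15u**3-5u**2+240u+80) + (-(154/9)u**2+2464/9)
  -15u**3-5u**2+240u+80 = ((135/154)u+45/154)(-(154/9)u**2+2464/9) + (0)
Last nonzero remainder: -(154/9)u**2+2464/9. Dividing through by -154/9 gives the monic gcd u**2-16.
Cancel u**2-16 from numerator and denominator to get the reduced form.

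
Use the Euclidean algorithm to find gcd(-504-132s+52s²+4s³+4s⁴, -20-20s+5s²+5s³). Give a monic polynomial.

By polynomial division,
  4s⁴+4s³+52s²-132s-504 = ((4/5)s)(5s³+5s²-20s-20) + (68s²-116s-504)
  5s³+5s²-20s-20 = ((5/68)s+115/578)(68s²-116s-504) + ((11600/289)s+23200/289)
  68s²-116s-504 = ((4913/2900)s-18207/2900)((11600/289)s+23200/289) + (0)
Last nonzero remainder: (11600/289)s+23200/289. Dividing through by 11600/289 gives the monic gcd s+2.

2+s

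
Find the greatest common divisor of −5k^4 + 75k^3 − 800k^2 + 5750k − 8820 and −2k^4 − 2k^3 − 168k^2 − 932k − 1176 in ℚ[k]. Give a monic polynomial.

k^2 − 4k + 98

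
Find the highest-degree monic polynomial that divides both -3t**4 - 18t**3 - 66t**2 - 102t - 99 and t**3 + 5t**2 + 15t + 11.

t**2 + 4t + 11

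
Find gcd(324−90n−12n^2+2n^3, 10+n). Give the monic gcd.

1

Apply the Euclidean algorithm:
  2n^3−12n^2−90n+324 = (2n^2−32n+230)(n+10) + (−1976)
  n+10 = (−(1/1976)n−5/988)(−1976) + (0)
The last nonzero remainder is the constant −1976, so the polynomials are coprime and gcd = 1.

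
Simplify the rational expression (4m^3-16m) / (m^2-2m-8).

(4m^2-8m)/(m-4)

By polynomial division,
  4m^3-16m = (4m+8)(m^2-2m-8) + (32m+64)
  m^2-2m-8 = ((1/32)m-1/8)(32m+64) + (0)
Last nonzero remainder: 32m+64. Dividing through by 32 gives the monic gcd m+2.
Cancel m+2 from numerator and denominator to get the reduced form.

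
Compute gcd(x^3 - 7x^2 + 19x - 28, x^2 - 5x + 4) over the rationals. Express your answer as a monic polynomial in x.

x - 4

Apply the Euclidean algorithm:
  x^3 - 7x^2 + 19x - 28 = (x - 2)(x^2 - 5x + 4) + (5x - 20)
  x^2 - 5x + 4 = ((1/5)x - 1/5)(5x - 20) + (0)
Last nonzero remainder: 5x - 20. Dividing through by 5 gives the monic gcd x - 4.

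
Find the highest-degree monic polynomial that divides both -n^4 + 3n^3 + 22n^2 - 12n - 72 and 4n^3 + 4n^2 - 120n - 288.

n^2 - 3n - 18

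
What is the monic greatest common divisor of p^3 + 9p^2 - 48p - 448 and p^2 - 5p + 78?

1

Euclidean algorithm in ℚ[p]:
  p^3 + 9p^2 - 48p - 448 = (p + 14)(p^2 - 5p + 78) + (-56p - 1540)
  p^2 - 5p + 78 = (-(1/56)p + 65/112)(-56p - 1540) + (3887/4)
  -56p - 1540 = (-(224/3887)p - 6160/3887)(3887/4) + (0)
The last nonzero remainder is the constant 3887/4, so the polynomials are coprime and gcd = 1.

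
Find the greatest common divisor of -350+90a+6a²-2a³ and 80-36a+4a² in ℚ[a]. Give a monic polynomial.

-5+a

Apply the Euclidean algorithm:
  -2a³+6a²+90a-350 = (-(1/2)a-3)(4a²-36a+80) + (22a-110)
  4a²-36a+80 = ((2/11)a-8/11)(22a-110) + (0)
Last nonzero remainder: 22a-110. Dividing through by 22 gives the monic gcd a-5.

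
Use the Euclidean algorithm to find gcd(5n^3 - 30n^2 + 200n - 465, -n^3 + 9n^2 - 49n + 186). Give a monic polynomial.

n^2 - 3n + 31

Repeated division with remainder:
  5n^3 - 30n^2 + 200n - 465 = (-5)(-n^3 + 9n^2 - 49n + 186) + (15n^2 - 45n + 465)
  -n^3 + 9n^2 - 49n + 186 = (-(1/15)n + 2/5)(15n^2 - 45n + 465) + (0)
Last nonzero remainder: 15n^2 - 45n + 465. Dividing through by 15 gives the monic gcd n^2 - 3n + 31.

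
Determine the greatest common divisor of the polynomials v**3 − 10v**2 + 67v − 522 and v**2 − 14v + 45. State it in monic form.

v − 9

Apply the Euclidean algorithm:
  v**3 − 10v**2 + 67v − 522 = (v + 4)(v**2 − 14v + 45) + (78v − 702)
  v**2 − 14v + 45 = ((1/78)v − 5/78)(78v − 702) + (0)
Last nonzero remainder: 78v − 702. Dividing through by 78 gives the monic gcd v − 9.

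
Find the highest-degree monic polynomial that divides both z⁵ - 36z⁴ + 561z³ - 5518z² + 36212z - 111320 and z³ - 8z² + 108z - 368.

z² - 4z + 92

Apply the Euclidean algorithm:
  z⁵ - 36z⁴ + 561z³ - 5518z² + 36212z - 111320 = (z² - 28z + 229)(z³ - 8z² + 108z - 368) + (-294z² + 1176z - 27048)
  z³ - 8z² + 108z - 368 = (-(1/294)z + 2/147)(-294z² + 1176z - 27048) + (0)
Last nonzero remainder: -294z² + 1176z - 27048. Dividing through by -294 gives the monic gcd z² - 4z + 92.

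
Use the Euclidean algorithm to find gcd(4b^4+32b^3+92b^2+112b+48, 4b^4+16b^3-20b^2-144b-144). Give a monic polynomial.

Apply the Euclidean algorithm:
  4b^4+32b^3+92b^2+112b+48 = (4b^4+16b^3-20b^2-144b-144) + (16b^3+112b^2+256b+192)
  4b^4+16b^3-20b^2-144b-144 = ((1/4)b-3/4)(16b^3+112b^2+256b+192) + (0)
Last nonzero remainder: 16b^3+112b^2+256b+192. Dividing through by 16 gives the monic gcd b^3+7b^2+16b+12.

b^3+7b^2+16b+12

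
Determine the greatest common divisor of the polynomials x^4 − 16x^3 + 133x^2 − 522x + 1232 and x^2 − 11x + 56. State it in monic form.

By polynomial division,
  x^4 − 16x^3 + 133x^2 − 522x + 1232 = (x^2 − 5x + 22)(x^2 − 11x + 56) + (0)
The last nonzero remainder x^2 − 11x + 56 is already monic.

x^2 − 11x + 56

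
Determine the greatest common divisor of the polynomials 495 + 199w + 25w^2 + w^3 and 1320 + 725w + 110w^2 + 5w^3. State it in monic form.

11 + w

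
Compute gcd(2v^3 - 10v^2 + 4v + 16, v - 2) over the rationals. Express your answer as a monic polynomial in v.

v - 2

Euclidean algorithm in ℚ[v]:
  2v^3 - 10v^2 + 4v + 16 = (2v^2 - 6v - 8)(v - 2) + (0)
The last nonzero remainder v - 2 is already monic.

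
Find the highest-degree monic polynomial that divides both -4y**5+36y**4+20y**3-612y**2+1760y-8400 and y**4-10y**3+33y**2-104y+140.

Repeated division with remainder:
  -4y**5+36y**4+20y**3-612y**2+1760y-8400 = (-4y-4)(y**4-10y**3+33y**2-104y+140) + (112y**3-896y**2+1904y-7840)
  y**4-10y**3+33y**2-104y+140 = ((1/112)y-1/56)(112y**3-896y**2+1904y-7840) + (0)
Last nonzero remainder: 112y**3-896y**2+1904y-7840. Dividing through by 112 gives the monic gcd y**3-8y**2+17y-70.

y**3-8y**2+17y-70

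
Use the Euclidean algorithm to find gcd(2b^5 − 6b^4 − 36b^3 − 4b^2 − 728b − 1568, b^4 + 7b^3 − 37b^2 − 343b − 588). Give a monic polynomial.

Apply the Euclidean algorithm:
  2b^5 − 6b^4 − 36b^3 − 4b^2 − 728b − 1568 = (2b − 20)(b^4 + 7b^3 − 37b^2 − 343b − 588) + (178b^3 − 58b^2 − 6412b − 13328)
  b^4 + 7b^3 − 37b^2 − 343b − 588 = ((1/178)b + 326/7921)(178b^3 − 58b^2 − 6412b − 13328) + ((11165/7921)b^2 − (33495/7921)b − 312620/7921)
  178b^3 − 58b^2 − 6412b − 13328 = ((1409938/11165)b + 538628/1595)((11165/7921)b^2 − (33495/7921)b − 312620/7921) + (0)
Last nonzero remainder: (11165/7921)b^2 − (33495/7921)b − 312620/7921. Dividing through by 11165/7921 gives the monic gcd b^2 − 3b − 28.

b^2 − 3b − 28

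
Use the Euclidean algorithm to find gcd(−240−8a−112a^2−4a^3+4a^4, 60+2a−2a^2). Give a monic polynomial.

−30−a+a^2

Repeated division with remainder:
  4a^4−4a^3−112a^2−8a−240 = (−2a^2−4)(−2a^2+2a+60) + (0)
Last nonzero remainder: −2a^2+2a+60. Dividing through by −2 gives the monic gcd a^2−a−30.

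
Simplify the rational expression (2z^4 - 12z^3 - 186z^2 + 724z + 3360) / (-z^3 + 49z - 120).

(-2z^3 + 28z^2 - 38z - 420)/(z^2 - 8z + 15)

Repeated division with remainder:
  2z^4 - 12z^3 - 186z^2 + 724z + 3360 = (-2z + 12)(-z^3 + 49z - 120) + (-88z^2 - 104z + 4800)
  -z^3 + 49z - 120 = ((1/88)z - 13/968)(-88z^2 - 104z + 4800) + (-(840/121)z - 6720/121)
  -88z^2 - 104z + 4800 = ((1331/105)z - 605/7)(-(840/121)z - 6720/121) + (0)
Last nonzero remainder: -(840/121)z - 6720/121. Dividing through by -840/121 gives the monic gcd z + 8.
Cancel z + 8 from numerator and denominator to get the reduced form.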